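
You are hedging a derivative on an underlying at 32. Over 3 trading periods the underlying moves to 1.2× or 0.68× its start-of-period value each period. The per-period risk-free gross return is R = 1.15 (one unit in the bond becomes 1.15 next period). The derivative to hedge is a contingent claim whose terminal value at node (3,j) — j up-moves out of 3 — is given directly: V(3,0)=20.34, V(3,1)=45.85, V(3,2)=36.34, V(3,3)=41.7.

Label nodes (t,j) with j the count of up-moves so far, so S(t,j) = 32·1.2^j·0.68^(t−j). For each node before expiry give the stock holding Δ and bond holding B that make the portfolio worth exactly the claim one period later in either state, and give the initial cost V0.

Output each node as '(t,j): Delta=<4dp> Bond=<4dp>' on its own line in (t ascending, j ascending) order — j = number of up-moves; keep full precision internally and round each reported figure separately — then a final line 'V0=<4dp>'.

Risk-neutral probability p* = (R−d)/(u−d) = (1.15−0.68)/(1.2−0.68) = 0.9038.
Terminal payoffs: V(3,0)=20.3400, V(3,1)=45.8500, V(3,2)=36.3400, V(3,3)=41.7000
(2,0): S=14.7968. Δ = (V_up−V_dn)/(S_up−S_dn) = (45.8500−20.3400)/(17.7562−10.0618) = 3.3154. V = [p*·45.8500 + (1−p*)·20.3400]/1.15 = 37.7366. B = V − Δ·S = -11.3211.
(2,1): S=26.1120. Δ = (V_up−V_dn)/(S_up−S_dn) = (36.3400−45.8500)/(31.3344−17.7562) = -0.7004. V = [p*·36.3400 + (1−p*)·45.8500]/1.15 = 32.3952. B = V − Δ·S = 50.6836.
(2,2): S=46.0800. Δ = (V_up−V_dn)/(S_up−S_dn) = (41.7000−36.3400)/(55.2960−31.3344) = 0.2237. V = [p*·41.7000 + (1−p*)·36.3400]/1.15 = 35.8127. B = V − Δ·S = 25.5050.
(1,0): S=21.7600. Δ = (V_up−V_dn)/(S_up−S_dn) = (32.3952−37.7366)/(26.1120−14.7968) = -0.4721. V = [p*·32.3952 + (1−p*)·37.7366]/1.15 = 28.6163. B = V − Δ·S = 38.8884.
(1,1): S=38.4000. Δ = (V_up−V_dn)/(S_up−S_dn) = (35.8127−32.3952)/(46.0800−26.1120) = 0.1712. V = [p*·35.8127 + (1−p*)·32.3952]/1.15 = 30.8557. B = V − Δ·S = 24.2835.
(0,0): S=32.0000. Δ = (V_up−V_dn)/(S_up−S_dn) = (30.8557−28.6163)/(38.4000−21.7600) = 0.1346. V = [p*·30.8557 + (1−p*)·28.6163]/1.15 = 26.6438. B = V − Δ·S = 22.3372.
Each (Δ,B) replicates both successor values, so the strategy is self-financing and V0 is arbitrage-free.

(0,0): Delta=0.1346 Bond=22.3372
(1,0): Delta=-0.4721 Bond=38.8884
(1,1): Delta=0.1712 Bond=24.2835
(2,0): Delta=3.3154 Bond=-11.3211
(2,1): Delta=-0.7004 Bond=50.6836
(2,2): Delta=0.2237 Bond=25.5050
V0=26.6438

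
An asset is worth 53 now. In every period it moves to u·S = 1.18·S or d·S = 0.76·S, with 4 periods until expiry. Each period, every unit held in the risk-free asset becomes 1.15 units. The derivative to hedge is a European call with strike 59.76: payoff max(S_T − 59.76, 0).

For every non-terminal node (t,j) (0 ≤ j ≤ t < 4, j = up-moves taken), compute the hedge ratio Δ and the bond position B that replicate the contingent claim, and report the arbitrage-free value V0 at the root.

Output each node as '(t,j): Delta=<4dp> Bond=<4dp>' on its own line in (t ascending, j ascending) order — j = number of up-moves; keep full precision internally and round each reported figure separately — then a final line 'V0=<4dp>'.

Risk-neutral probability p* = (R−d)/(u−d) = (1.15−0.76)/(1.18−0.76) = 0.9286.
Terminal values V(4,·): V(4,0)=0.0000, V(4,1)=0.0000, V(4,2)=0.0000, V(4,3)=6.4213, V(4,4)=42.9952
  t=3,j=0: stock 23.2657 → up 27.4536 (V=0.0000), down 17.6820 (V=0.0000). Price 0.0000; hedge Δ=0.0000, bond B=0.0000.
  t=3,j=1: stock 36.1231 → up 42.6253 (V=0.0000), down 27.4536 (V=0.0000). Price 0.0000; hedge Δ=0.0000, bond B=0.0000.
  t=3,j=2: stock 56.0859 → up 66.1813 (V=6.4213), down 42.6253 (V=0.0000). Price 5.1849; hedge Δ=0.2726, bond B=-10.1040.
  t=3,j=3: stock 87.0807 → up 102.7552 (V=42.9952), down 66.1813 (V=6.4213). Price 35.1155; hedge Δ=1.0000, bond B=-51.9652.
  t=2,j=0: stock 30.6128 → up 36.1231 (V=0.0000), down 23.2657 (V=0.0000). Price 0.0000; hedge Δ=0.0000, bond B=0.0000.
  t=2,j=1: stock 47.5304 → up 56.0859 (V=5.1849), down 36.1231 (V=0.0000). Price 4.1866; hedge Δ=0.2597, bond B=-8.1585.
  t=2,j=2: stock 73.7972 → up 87.0807 (V=35.1155), down 56.0859 (V=5.1849). Price 28.6762; hedge Δ=0.9657, bond B=-42.5871.
  t=1,j=0: stock 40.2800 → up 47.5304 (V=4.1866), down 30.6128 (V=0.0000). Price 3.3805; hedge Δ=0.2475, bond B=-6.5876.
  t=1,j=1: stock 62.5400 → up 73.7972 (V=28.6762), down 47.5304 (V=4.1866). Price 23.4147; hedge Δ=0.9323, bond B=-34.8938.
  t=0,j=0: stock 53.0000 → up 62.5400 (V=23.4147), down 40.2800 (V=3.3805). Price 19.1162; hedge Δ=0.9000, bond B=-28.5843.
Each (Δ,B) replicates both successor values, so the strategy is self-financing and V0 is arbitrage-free.

(0,0): Delta=0.9000 Bond=-28.5843
(1,0): Delta=0.2475 Bond=-6.5876
(1,1): Delta=0.9323 Bond=-34.8938
(2,0): Delta=0.0000 Bond=0.0000
(2,1): Delta=0.2597 Bond=-8.1585
(2,2): Delta=0.9657 Bond=-42.5871
(3,0): Delta=0.0000 Bond=0.0000
(3,1): Delta=0.0000 Bond=0.0000
(3,2): Delta=0.2726 Bond=-10.1040
(3,3): Delta=1.0000 Bond=-51.9652
V0=19.1162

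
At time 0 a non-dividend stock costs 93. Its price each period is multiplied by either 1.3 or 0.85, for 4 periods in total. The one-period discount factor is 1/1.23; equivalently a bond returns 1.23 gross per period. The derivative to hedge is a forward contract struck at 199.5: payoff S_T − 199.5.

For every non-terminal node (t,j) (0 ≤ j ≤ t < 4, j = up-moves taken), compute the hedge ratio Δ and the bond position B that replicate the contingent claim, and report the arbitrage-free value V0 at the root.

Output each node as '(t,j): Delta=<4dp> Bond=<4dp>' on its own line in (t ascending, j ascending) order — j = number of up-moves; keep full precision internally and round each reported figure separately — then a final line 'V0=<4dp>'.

(0,0): Delta=1.0000 Bond=-87.1611
(1,0): Delta=1.0000 Bond=-107.2081
(1,1): Delta=1.0000 Bond=-107.2081
(2,0): Delta=1.0000 Bond=-131.8660
(2,1): Delta=1.0000 Bond=-131.8660
(2,2): Delta=1.0000 Bond=-131.8660
(3,0): Delta=1.0000 Bond=-162.1951
(3,1): Delta=1.0000 Bond=-162.1951
(3,2): Delta=1.0000 Bond=-162.1951
(3,3): Delta=1.0000 Bond=-162.1951
V0=5.8389

No-arbitrage ⇒ martingale measure with p* = (R−d)/(u−d) = 0.8444.
At expiry t=4: V(4,0)=-150.9534, V(4,1)=-125.2523, V(4,2)=-85.9447, V(4,3)=-25.8272, V(4,4)=66.1173
Node (3,0) S=57.1136: V=(p*·-125.2523+(1−p*)·-150.9534)/1.23=-105.0815; Δ=(-125.2523−-150.9534)/(74.2477−48.5466)=1.0000; B=V−Δ·S=-162.1951
Node (3,1) S=87.3502: V=(p*·-85.9447+(1−p*)·-125.2523)/1.23=-74.8449; Δ=(-85.9447−-125.2523)/(113.5553−74.2477)=1.0000; B=V−Δ·S=-162.1951
Node (3,2) S=133.5945: V=(p*·-25.8272+(1−p*)·-85.9447)/1.23=-28.6006; Δ=(-25.8272−-85.9447)/(173.6729−113.5553)=1.0000; B=V−Δ·S=-162.1951
Node (3,3) S=204.3210: V=(p*·66.1173+(1−p*)·-25.8272)/1.23=42.1259; Δ=(66.1173−-25.8272)/(265.6173−173.6728)=1.0000; B=V−Δ·S=-162.1951
Node (2,0) S=67.1925: V=(p*·-74.8449+(1−p*)·-105.0815)/1.23=-64.6735; Δ=(-74.8449−-105.0815)/(87.3503−57.1136)=1.0000; B=V−Δ·S=-131.8660
Node (2,1) S=102.7650: V=(p*·-28.6006+(1−p*)·-74.8449)/1.23=-29.1010; Δ=(-28.6006−-74.8449)/(133.5945−87.3503)=1.0000; B=V−Δ·S=-131.8660
Node (2,2) S=157.1700: V=(p*·42.1259+(1−p*)·-28.6006)/1.23=25.3040; Δ=(42.1259−-28.6006)/(204.3210−133.5945)=1.0000; B=V−Δ·S=-131.8660
Node (1,0) S=79.0500: V=(p*·-29.1010+(1−p*)·-64.6735)/1.23=-28.1581; Δ=(-29.1010−-64.6735)/(102.7650−67.1925)=1.0000; B=V−Δ·S=-107.2081
Node (1,1) S=120.9000: V=(p*·25.3040+(1−p*)·-29.1010)/1.23=13.6919; Δ=(25.3040−-29.1010)/(157.1700−102.7650)=1.0000; B=V−Δ·S=-107.2081
Node (0,0) S=93.0000: V=(p*·13.6919+(1−p*)·-28.1581)/1.23=5.8389; Δ=(13.6919−-28.1581)/(120.9000−79.0500)=1.0000; B=V−Δ·S=-87.1611
The time-0 hedge costs 5.8389, which is the no-arbitrage price.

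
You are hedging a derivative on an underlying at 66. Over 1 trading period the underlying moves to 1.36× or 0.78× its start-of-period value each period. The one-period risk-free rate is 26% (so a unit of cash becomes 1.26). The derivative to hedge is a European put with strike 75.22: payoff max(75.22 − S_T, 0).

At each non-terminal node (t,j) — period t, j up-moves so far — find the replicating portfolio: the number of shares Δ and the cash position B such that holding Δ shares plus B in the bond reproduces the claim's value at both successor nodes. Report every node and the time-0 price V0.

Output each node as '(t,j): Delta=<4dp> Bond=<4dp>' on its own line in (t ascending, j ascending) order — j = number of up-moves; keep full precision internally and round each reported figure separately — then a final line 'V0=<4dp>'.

No-arbitrage ⇒ martingale measure with p* = (R−d)/(u−d) = 0.8276.
Terminal payoffs: V(1,0)=23.7400, V(1,1)=0.0000
  t=0,j=0: stock 66.0000 → up 89.7600 (V=0.0000), down 51.4800 (V=23.7400). Price 3.2485; hedge Δ=-0.6202, bond B=44.1795.
Self-financing check: at every node Δ·S+B equals the discounted successor values.

(0,0): Delta=-0.6202 Bond=44.1795
V0=3.2485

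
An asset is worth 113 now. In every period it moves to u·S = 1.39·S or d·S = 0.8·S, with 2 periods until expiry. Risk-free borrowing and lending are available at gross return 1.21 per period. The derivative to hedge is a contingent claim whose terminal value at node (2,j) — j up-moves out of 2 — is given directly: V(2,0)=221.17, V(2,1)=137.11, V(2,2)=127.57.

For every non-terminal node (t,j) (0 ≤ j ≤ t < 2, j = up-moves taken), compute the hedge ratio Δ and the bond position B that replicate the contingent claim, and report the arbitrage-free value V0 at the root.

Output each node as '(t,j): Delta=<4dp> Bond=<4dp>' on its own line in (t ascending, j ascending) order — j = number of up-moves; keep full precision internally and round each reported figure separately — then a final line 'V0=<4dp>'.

(0,0): Delta=-0.4001 Bond=141.0546
(1,0): Delta=-1.5760 Bond=276.9832
(1,1): Delta=-0.1029 Bond=124.0046
V0=95.8453

Under the risk-neutral measure, an up-move has probability p* = (R−d)/(u−d) = 0.6949 and values discount at R = 1.21.
Payoff layer (t=2): V(2,0)=221.1700, V(2,1)=137.1100, V(2,2)=127.5700
(1,0): S=90.4000. Δ = (V_up−V_dn)/(S_up−S_dn) = (137.1100−221.1700)/(125.6560−72.3200) = -1.5760. V = [p*·137.1100 + (1−p*)·221.1700]/1.21 = 134.5086. B = V − Δ·S = 276.9832.
(1,1): S=157.0700. Δ = (V_up−V_dn)/(S_up−S_dn) = (127.5700−137.1100)/(218.3273−125.6560) = -0.1029. V = [p*·127.5700 + (1−p*)·137.1100]/1.21 = 107.8351. B = V − Δ·S = 124.0046.
(0,0): S=113.0000. Δ = (V_up−V_dn)/(S_up−S_dn) = (107.8351−134.5086)/(157.0700−90.4000) = -0.4001. V = [p*·107.8351 + (1−p*)·134.5086]/1.21 = 95.8453. B = V − Δ·S = 141.0546.
Self-financing check: at every node Δ·S+B equals the discounted successor values.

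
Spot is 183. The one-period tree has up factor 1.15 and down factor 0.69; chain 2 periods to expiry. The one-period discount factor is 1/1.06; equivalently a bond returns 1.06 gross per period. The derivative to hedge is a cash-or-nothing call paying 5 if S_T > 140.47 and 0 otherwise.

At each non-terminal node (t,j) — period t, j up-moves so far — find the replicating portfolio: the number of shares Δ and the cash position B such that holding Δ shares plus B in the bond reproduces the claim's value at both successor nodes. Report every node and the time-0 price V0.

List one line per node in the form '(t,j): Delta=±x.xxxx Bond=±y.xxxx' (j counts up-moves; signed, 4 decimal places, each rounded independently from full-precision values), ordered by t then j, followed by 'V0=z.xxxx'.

(0,0): Delta=0.0110 Bond=2.2734
(1,0): Delta=0.0861 Bond=-7.0755
(1,1): Delta=0.0000 Bond=4.7170
V0=4.2796

The replicating-portfolio and risk-neutral prices coincide; use p* = (1.06−0.69)/(1.15−0.69) = 0.8043 for the latter.
Payoff layer (t=2): V(2,0)=0.0000, V(2,1)=5.0000, V(2,2)=5.0000
(1,0): S=126.2700. Δ = (V_up−V_dn)/(S_up−S_dn) = (5.0000−0.0000)/(145.2105−87.1263) = 0.0861. V = [p*·5.0000 + (1−p*)·0.0000]/1.06 = 3.7941. B = V − Δ·S = -7.0755.
(1,1): S=210.4500. Δ = (V_up−V_dn)/(S_up−S_dn) = (5.0000−5.0000)/(242.0175−145.2105) = 0.0000. V = [p*·5.0000 + (1−p*)·5.0000]/1.06 = 4.7170. B = V − Δ·S = 4.7170.
(0,0): S=183.0000. Δ = (V_up−V_dn)/(S_up−S_dn) = (4.7170−3.7941)/(210.4500−126.2700) = 0.0110. V = [p*·4.7170 + (1−p*)·3.7941]/1.06 = 4.2796. B = V − Δ·S = 2.2734.
Self-financing check: at every node Δ·S+B equals the discounted successor values.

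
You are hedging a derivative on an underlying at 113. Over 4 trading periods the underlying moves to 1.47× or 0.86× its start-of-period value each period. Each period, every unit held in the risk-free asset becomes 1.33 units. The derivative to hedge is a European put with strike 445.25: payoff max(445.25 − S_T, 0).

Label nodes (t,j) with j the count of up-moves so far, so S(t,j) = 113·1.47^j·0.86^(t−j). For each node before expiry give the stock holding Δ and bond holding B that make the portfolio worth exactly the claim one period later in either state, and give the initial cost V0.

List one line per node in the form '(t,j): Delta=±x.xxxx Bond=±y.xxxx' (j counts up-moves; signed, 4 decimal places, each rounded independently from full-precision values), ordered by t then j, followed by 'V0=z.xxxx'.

(0,0): Delta=-0.7676 Bond=125.3149
(1,0): Delta=-1.0000 Bond=189.2557
(1,1): Delta=-0.7271 Bond=159.9408
(2,0): Delta=-1.0000 Bond=251.7101
(2,1): Delta=-1.0000 Bond=251.7101
(2,2): Delta=-0.6795 Bond=201.1076
(3,0): Delta=-1.0000 Bond=334.7744
(3,1): Delta=-1.0000 Bond=334.7744
(3,2): Delta=-1.0000 Bond=334.7744
(3,3): Delta=-0.6237 Bond=247.4258
V0=38.5787

Under the risk-neutral measure, an up-move has probability p* = (R−d)/(u−d) = 0.7705 and values discount at R = 1.33.
Payoff layer (t=4): V(4,0)=383.4381, V(4,1)=339.5947, V(4,2)=264.6532, V(4,3)=136.5555, V(4,4)=0.0000
Node (3,0) S=71.8743: V=(p*·339.5947+(1−p*)·383.4381)/1.33=262.9001; Δ=(339.5947−383.4381)/(105.6553−61.8119)=-1.0000; B=V−Δ·S=334.7744
Node (3,1) S=122.8550: V=(p*·264.6532+(1−p*)·339.5947)/1.33=211.9195; Δ=(264.6532−339.5947)/(180.5968−105.6553)=-1.0000; B=V−Δ·S=334.7744
Node (3,2) S=209.9963: V=(p*·136.5555+(1−p*)·264.6532)/1.33=124.7782; Δ=(136.5555−264.6532)/(308.6945−180.5968)=-1.0000; B=V−Δ·S=334.7744
Node (3,3) S=358.9471: V=(p*·0.0000+(1−p*)·136.5555)/1.33=23.5644; Δ=(0.0000−136.5555)/(527.6522−308.6945)=-0.6237; B=V−Δ·S=247.4258
Node (2,0) S=83.5748: V=(p*·211.9195+(1−p*)·262.9001)/1.33=168.1353; Δ=(211.9195−262.9001)/(122.8550−71.8743)=-1.0000; B=V−Δ·S=251.7101
Node (2,1) S=142.8546: V=(p*·124.7782+(1−p*)·211.9195)/1.33=108.8555; Δ=(124.7782−211.9195)/(209.9963−122.8550)=-1.0000; B=V−Δ·S=251.7101
Node (2,2) S=244.1817: V=(p*·23.5644+(1−p*)·124.7782)/1.33=35.1833; Δ=(23.5644−124.7782)/(358.9471−209.9963)=-0.6795; B=V−Δ·S=201.1076
Node (1,0) S=97.1800: V=(p*·108.8555+(1−p*)·168.1353)/1.33=92.0757; Δ=(108.8555−168.1353)/(142.8546−83.5748)=-1.0000; B=V−Δ·S=189.2557
Node (1,1) S=166.1100: V=(p*·35.1833+(1−p*)·108.8555)/1.33=39.1667; Δ=(35.1833−108.8555)/(244.1817−142.8546)=-0.7271; B=V−Δ·S=159.9408
Node (0,0) S=113.0000: V=(p*·39.1667+(1−p*)·92.0757)/1.33=38.5787; Δ=(39.1667−92.0757)/(166.1100−97.1800)=-0.7676; B=V−Δ·S=125.3149
Check: Δ(0,0)·S0 + B(0,0) = 38.5787 = V0.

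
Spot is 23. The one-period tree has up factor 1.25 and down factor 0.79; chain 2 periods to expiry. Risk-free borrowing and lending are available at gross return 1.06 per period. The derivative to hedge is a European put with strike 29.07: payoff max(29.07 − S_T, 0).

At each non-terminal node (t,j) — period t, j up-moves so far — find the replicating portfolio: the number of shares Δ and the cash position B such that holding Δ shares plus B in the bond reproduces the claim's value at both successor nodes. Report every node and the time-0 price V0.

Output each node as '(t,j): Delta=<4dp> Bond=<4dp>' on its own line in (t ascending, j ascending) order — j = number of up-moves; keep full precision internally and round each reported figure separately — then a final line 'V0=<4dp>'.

(0,0): Delta=-0.6406 Bond=19.7110
(1,0): Delta=-1.0000 Bond=27.4245
(1,1): Delta=-0.4807 Bond=16.2979
V0=4.9779

Under the risk-neutral measure, an up-move has probability p* = (R−d)/(u−d) = 0.5870 and values discount at R = 1.06.
Payoff layer (t=2): V(2,0)=14.7157, V(2,1)=6.3575, V(2,2)=0.0000
Node (1,0) S=18.1700: V=(p*·6.3575+(1−p*)·14.7157)/1.06=9.2545; Δ=(6.3575−14.7157)/(22.7125−14.3543)=-1.0000; B=V−Δ·S=27.4245
Node (1,1) S=28.7500: V=(p*·0.0000+(1−p*)·6.3575)/1.06=2.4773; Δ=(0.0000−6.3575)/(35.9375−22.7125)=-0.4807; B=V−Δ·S=16.2979
Node (0,0) S=23.0000: V=(p*·2.4773+(1−p*)·9.2545)/1.06=4.9779; Δ=(2.4773−9.2545)/(28.7500−18.1700)=-0.6406; B=V−Δ·S=19.7110
Self-financing check: at every node Δ·S+B equals the discounted successor values.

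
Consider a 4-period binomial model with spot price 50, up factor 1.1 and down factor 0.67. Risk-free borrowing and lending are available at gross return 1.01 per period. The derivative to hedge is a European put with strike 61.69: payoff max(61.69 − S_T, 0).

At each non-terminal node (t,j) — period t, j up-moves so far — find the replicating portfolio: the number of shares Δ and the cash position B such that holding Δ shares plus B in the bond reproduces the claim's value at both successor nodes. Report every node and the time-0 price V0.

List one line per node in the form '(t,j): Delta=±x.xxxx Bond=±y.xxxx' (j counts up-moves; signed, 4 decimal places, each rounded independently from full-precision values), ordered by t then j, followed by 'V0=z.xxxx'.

(0,0): Delta=-0.7430 Bond=50.7594
(1,0): Delta=-1.0000 Bond=59.8757
(1,1): Delta=-0.7016 Bond=48.9882
(2,0): Delta=-1.0000 Bond=60.4745
(2,1): Delta=-1.0000 Bond=60.4745
(2,2): Delta=-0.6535 Bond=46.5673
(3,0): Delta=-1.0000 Bond=61.0792
(3,1): Delta=-1.0000 Bond=61.0792
(3,2): Delta=-1.0000 Bond=61.0792
(3,3): Delta=-0.5976 Bond=43.3149
V0=13.6082

Since d<R<u, set p* = (R−d)/(u−d) = 0.7907; price each node as the discounted p*-expectation of its children.
At expiry t=4: V(4,0)=51.6144, V(4,1)=45.1480, V(4,2)=34.5315, V(4,3)=17.1015, V(4,4)=0.0000
(3,0): S=15.0382. Δ = (V_up−V_dn)/(S_up−S_dn) = (45.1480−51.6144)/(16.5420−10.0756) = -1.0000. V = [p*·45.1480 + (1−p*)·51.6144]/1.01 = 46.0411. B = V − Δ·S = 61.0792.
(3,1): S=24.6895. Δ = (V_up−V_dn)/(S_up−S_dn) = (34.5315−45.1480)/(27.1585−16.5420) = -1.0000. V = [p*·34.5315 + (1−p*)·45.1480]/1.01 = 36.3897. B = V − Δ·S = 61.0792.
(3,2): S=40.5350. Δ = (V_up−V_dn)/(S_up−S_dn) = (17.1015−34.5315)/(44.5885−27.1585) = -1.0000. V = [p*·17.1015 + (1−p*)·34.5315]/1.01 = 20.5442. B = V − Δ·S = 61.0792.
(3,3): S=66.5500. Δ = (V_up−V_dn)/(S_up−S_dn) = (0.0000−17.1015)/(73.2050−44.5885) = -0.5976. V = [p*·0.0000 + (1−p*)·17.1015]/1.01 = 3.5439. B = V − Δ·S = 43.3149.
(2,0): S=22.4450. Δ = (V_up−V_dn)/(S_up−S_dn) = (36.3897−46.0411)/(24.6895−15.0382) = -1.0000. V = [p*·36.3897 + (1−p*)·46.0411]/1.01 = 38.0295. B = V − Δ·S = 60.4745.
(2,1): S=36.8500. Δ = (V_up−V_dn)/(S_up−S_dn) = (20.5442−36.3897)/(40.5350−24.6895) = -1.0000. V = [p*·20.5442 + (1−p*)·36.3897]/1.01 = 23.6245. B = V − Δ·S = 60.4745.
(2,2): S=60.5000. Δ = (V_up−V_dn)/(S_up−S_dn) = (3.5439−20.5442)/(66.5500−40.5350) = -0.6535. V = [p*·3.5439 + (1−p*)·20.5442]/1.01 = 7.0318. B = V − Δ·S = 46.5673.
(1,0): S=33.5000. Δ = (V_up−V_dn)/(S_up−S_dn) = (23.6245−38.0295)/(36.8500−22.4450) = -1.0000. V = [p*·23.6245 + (1−p*)·38.0295]/1.01 = 26.3757. B = V − Δ·S = 59.8757.
(1,1): S=55.0000. Δ = (V_up−V_dn)/(S_up−S_dn) = (7.0318−23.6245)/(60.5000−36.8500) = -0.7016. V = [p*·7.0318 + (1−p*)·23.6245]/1.01 = 10.4007. B = V − Δ·S = 48.9882.
(0,0): S=50.0000. Δ = (V_up−V_dn)/(S_up−S_dn) = (10.4007−26.3757)/(55.0000−33.5000) = -0.7430. V = [p*·10.4007 + (1−p*)·26.3757]/1.01 = 13.6082. B = V − Δ·S = 50.7594.
Each (Δ,B) replicates both successor values, so the strategy is self-financing and V0 is arbitrage-free.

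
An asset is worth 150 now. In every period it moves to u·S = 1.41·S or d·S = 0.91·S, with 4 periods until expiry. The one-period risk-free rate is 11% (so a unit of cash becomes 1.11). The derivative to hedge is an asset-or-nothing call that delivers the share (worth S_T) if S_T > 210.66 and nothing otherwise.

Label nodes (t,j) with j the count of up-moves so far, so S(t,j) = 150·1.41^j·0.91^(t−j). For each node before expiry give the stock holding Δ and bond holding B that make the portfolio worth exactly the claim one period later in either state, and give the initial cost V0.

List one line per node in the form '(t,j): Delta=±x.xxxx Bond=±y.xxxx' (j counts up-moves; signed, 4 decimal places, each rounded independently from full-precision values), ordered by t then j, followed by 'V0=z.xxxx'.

(0,0): Delta=1.5522 Bond=-127.9015
(1,0): Delta=1.6678 Bond=-157.7451
(1,1): Delta=1.4404 Bond=-118.3088
(2,0): Delta=1.4329 Bond=-145.9142
(2,1): Delta=1.8952 Bond=-218.8714
(2,2): Delta=1.0000 Bond=0.0000
(3,0): Delta=0.0000 Bond=0.0000
(3,1): Delta=2.8200 Bond=-404.9120
(3,2): Delta=1.0000 Bond=0.0000
(3,3): Delta=1.0000 Bond=0.0000
V0=104.9344

Since d<R<u, set p* = (R−d)/(u−d) = 0.4000; price each node as the discounted p*-expectation of its children.
Terminal payoffs: V(4,0)=0.0000, V(4,1)=0.0000, V(4,2)=246.9518, V(4,3)=382.6397, V(4,4)=592.8812
Node (3,0) S=113.0357: V=(p*·0.0000+(1−p*)·0.0000)/1.11=0.0000; Δ=(0.0000−0.0000)/(159.3803−102.8624)=0.0000; B=V−Δ·S=0.0000
Node (3,1) S=175.1432: V=(p*·246.9518+(1−p*)·0.0000)/1.11=88.9917; Δ=(246.9518−0.0000)/(246.9518−159.3803)=2.8200; B=V−Δ·S=-404.9120
Node (3,2) S=271.3757: V=(p*·382.6397+(1−p*)·246.9518)/1.11=271.3756; Δ=(382.6397−246.9518)/(382.6397−246.9518)=1.0000; B=V−Δ·S=0.0000
Node (3,3) S=420.4831: V=(p*·592.8812+(1−p*)·382.6397)/1.11=420.4831; Δ=(592.8812−382.6397)/(592.8812−382.6397)=1.0000; B=V−Δ·S=0.0000
Node (2,0) S=124.2150: V=(p*·88.9917+(1−p*)·0.0000)/1.11=32.0691; Δ=(88.9917−0.0000)/(175.1431−113.0357)=1.4329; B=V−Δ·S=-145.9142
Node (2,1) S=192.4650: V=(p*·271.3756+(1−p*)·88.9917)/1.11=145.8966; Δ=(271.3756−88.9917)/(271.3757−175.1432)=1.8952; B=V−Δ·S=-218.8714
Node (2,2) S=298.2150: V=(p*·420.4831+(1−p*)·271.3756)/1.11=298.2150; Δ=(420.4831−271.3756)/(420.4831−271.3757)=1.0000; B=V−Δ·S=0.0000
Node (1,0) S=136.5000: V=(p*·145.8966+(1−p*)·32.0691)/1.11=69.9100; Δ=(145.8966−32.0691)/(192.4650−124.2150)=1.6678; B=V−Δ·S=-157.7451
Node (1,1) S=211.5000: V=(p*·298.2150+(1−p*)·145.8966)/1.11=186.3279; Δ=(298.2150−145.8966)/(298.2150−192.4650)=1.4404; B=V−Δ·S=-118.3088
Node (0,0) S=150.0000: V=(p*·186.3279+(1−p*)·69.9100)/1.11=104.9344; Δ=(186.3279−69.9100)/(211.5000−136.5000)=1.5522; B=V−Δ·S=-127.9015
Check: Δ(0,0)·S0 + B(0,0) = 104.9344 = V0.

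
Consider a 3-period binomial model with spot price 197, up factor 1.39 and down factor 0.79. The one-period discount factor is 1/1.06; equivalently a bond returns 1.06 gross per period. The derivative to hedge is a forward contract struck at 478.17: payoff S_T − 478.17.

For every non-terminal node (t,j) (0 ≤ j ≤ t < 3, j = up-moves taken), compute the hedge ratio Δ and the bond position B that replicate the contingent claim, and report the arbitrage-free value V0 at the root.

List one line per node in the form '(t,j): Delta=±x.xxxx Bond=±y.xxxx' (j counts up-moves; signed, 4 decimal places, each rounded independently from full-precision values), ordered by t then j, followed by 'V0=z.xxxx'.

(0,0): Delta=1.0000 Bond=-401.4808
(1,0): Delta=1.0000 Bond=-425.5696
(1,1): Delta=1.0000 Bond=-425.5696
(2,0): Delta=1.0000 Bond=-451.1038
(2,1): Delta=1.0000 Bond=-451.1038
(2,2): Delta=1.0000 Bond=-451.1038
V0=-204.4808

Risk-neutral probability p* = (R−d)/(u−d) = (1.06−0.79)/(1.39−0.79) = 0.4500.
Payoff layer (t=3): V(3,0)=-381.0413, V(3,1)=-307.2727, V(3,2)=-177.4773, V(3,3)=50.8969
Node (2,0) S=122.9477: V=(p*·-307.2727+(1−p*)·-381.0413)/1.06=-328.1561; Δ=(-307.2727−-381.0413)/(170.8973−97.1287)=1.0000; B=V−Δ·S=-451.1038
Node (2,1) S=216.3257: V=(p*·-177.4773+(1−p*)·-307.2727)/1.06=-234.7781; Δ=(-177.4773−-307.2727)/(300.6927−170.8973)=1.0000; B=V−Δ·S=-451.1038
Node (2,2) S=380.6237: V=(p*·50.8969+(1−p*)·-177.4773)/1.06=-70.4801; Δ=(50.8969−-177.4773)/(529.0669−300.6927)=1.0000; B=V−Δ·S=-451.1038
Node (1,0) S=155.6300: V=(p*·-234.7781+(1−p*)·-328.1561)/1.06=-269.9396; Δ=(-234.7781−-328.1561)/(216.3257−122.9477)=1.0000; B=V−Δ·S=-425.5696
Node (1,1) S=273.8300: V=(p*·-70.4801+(1−p*)·-234.7781)/1.06=-151.7396; Δ=(-70.4801−-234.7781)/(380.6237−216.3257)=1.0000; B=V−Δ·S=-425.5696
Node (0,0) S=197.0000: V=(p*·-151.7396+(1−p*)·-269.9396)/1.06=-204.4808; Δ=(-151.7396−-269.9396)/(273.8300−155.6300)=1.0000; B=V−Δ·S=-401.4808
Check: Δ(0,0)·S0 + B(0,0) = -204.4808 = V0.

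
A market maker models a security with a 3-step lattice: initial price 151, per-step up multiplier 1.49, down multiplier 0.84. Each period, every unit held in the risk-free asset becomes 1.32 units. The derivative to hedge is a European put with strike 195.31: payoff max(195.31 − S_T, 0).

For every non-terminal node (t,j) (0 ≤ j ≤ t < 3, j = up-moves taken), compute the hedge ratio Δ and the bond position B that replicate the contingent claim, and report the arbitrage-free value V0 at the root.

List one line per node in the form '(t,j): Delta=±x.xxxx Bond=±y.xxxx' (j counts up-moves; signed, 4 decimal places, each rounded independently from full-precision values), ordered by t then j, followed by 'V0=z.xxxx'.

(0,0): Delta=-0.1103 Bond=19.8826
(1,0): Delta=-0.4145 Bond=64.8325
(1,1): Delta=-0.0495 Bond=12.5786
(2,0): Delta=-1.0000 Bond=147.9621
(2,1): Delta=-0.2976 Bond=63.4849
(2,2): Delta=0.0000 Bond=0.0000
V0=3.2317

Since d<R<u, set p* = (R−d)/(u−d) = 0.7385; price each node as the discounted p*-expectation of its children.
Terminal payoffs: V(3,0)=105.8117, V(3,1)=36.5571, V(3,2)=0.0000, V(3,3)=0.0000
  t=2,j=0: stock 106.5456 → up 158.7529 (V=36.5571), down 89.4983 (V=105.8117). Price 41.4165; hedge Δ=-1.0000, bond B=147.9621.
  t=2,j=1: stock 188.9916 → up 281.5975 (V=0.0000), down 158.7529 (V=36.5571). Price 7.2432; hedge Δ=-0.2976, bond B=63.4849.
  t=2,j=2: stock 335.2351 → up 499.5003 (V=0.0000), down 281.5975 (V=0.0000). Price 0.0000; hedge Δ=0.0000, bond B=0.0000.
  t=1,j=0: stock 126.8400 → up 188.9916 (V=7.2432), down 106.5456 (V=41.4165). Price 12.2582; hedge Δ=-0.4145, bond B=64.8325.
  t=1,j=1: stock 224.9900 → up 335.2351 (V=0.0000), down 188.9916 (V=7.2432). Price 1.4351; hedge Δ=-0.0495, bond B=12.5786.
  t=0,j=0: stock 151.0000 → up 224.9900 (V=1.4351), down 126.8400 (V=12.2582). Price 3.2317; hedge Δ=-0.1103, bond B=19.8826.
Each (Δ,B) replicates both successor values, so the strategy is self-financing and V0 is arbitrage-free.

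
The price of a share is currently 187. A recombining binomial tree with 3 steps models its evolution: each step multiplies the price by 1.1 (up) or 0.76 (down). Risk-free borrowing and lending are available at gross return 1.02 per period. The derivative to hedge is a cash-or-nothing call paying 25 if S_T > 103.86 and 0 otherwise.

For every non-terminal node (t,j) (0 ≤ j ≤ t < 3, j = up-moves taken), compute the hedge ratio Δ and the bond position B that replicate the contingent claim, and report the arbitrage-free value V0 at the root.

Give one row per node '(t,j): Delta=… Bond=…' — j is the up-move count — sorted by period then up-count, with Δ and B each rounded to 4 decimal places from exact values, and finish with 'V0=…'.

(0,0): Delta=0.0209 Bond=19.3384
(1,0): Delta=0.1193 Bond=5.7371
(1,1): Delta=0.0000 Bond=24.0292
(2,0): Delta=0.6808 Bond=-54.7866
(2,1): Delta=0.0000 Bond=24.5098
(2,2): Delta=0.0000 Bond=24.5098
V0=23.2512

No-arbitrage ⇒ martingale measure with p* = (R−d)/(u−d) = 0.7647.
At expiry t=3: V(3,0)=0.0000, V(3,1)=25.0000, V(3,2)=25.0000, V(3,3)=25.0000
  t=2,j=0: stock 108.0112 → up 118.8123 (V=25.0000), down 82.0885 (V=0.0000). Price 18.7428; hedge Δ=0.6808, bond B=-54.7866.
  t=2,j=1: stock 156.3320 → up 171.9652 (V=25.0000), down 118.8123 (V=25.0000). Price 24.5098; hedge Δ=0.0000, bond B=24.5098.
  t=2,j=2: stock 226.2700 → up 248.8970 (V=25.0000), down 171.9652 (V=25.0000). Price 24.5098; hedge Δ=0.0000, bond B=24.5098.
  t=1,j=0: stock 142.1200 → up 156.3320 (V=24.5098), down 108.0112 (V=18.7428). Price 22.6989; hedge Δ=0.1193, bond B=5.7371.
  t=1,j=1: stock 205.7000 → up 226.2700 (V=24.5098), down 156.3320 (V=24.5098). Price 24.0292; hedge Δ=0.0000, bond B=24.0292.
  t=0,j=0: stock 187.0000 → up 205.7000 (V=24.0292), down 142.1200 (V=22.6989). Price 23.2512; hedge Δ=0.0209, bond B=19.3384.
The time-0 hedge costs 23.2512, which is the no-arbitrage price.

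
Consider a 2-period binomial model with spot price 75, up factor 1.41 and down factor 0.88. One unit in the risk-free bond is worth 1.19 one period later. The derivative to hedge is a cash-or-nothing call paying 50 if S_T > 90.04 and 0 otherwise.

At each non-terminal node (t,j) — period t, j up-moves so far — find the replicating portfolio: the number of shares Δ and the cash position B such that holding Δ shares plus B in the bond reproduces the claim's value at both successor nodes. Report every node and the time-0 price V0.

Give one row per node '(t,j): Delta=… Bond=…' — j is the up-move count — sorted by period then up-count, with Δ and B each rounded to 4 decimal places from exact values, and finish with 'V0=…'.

Under the risk-neutral measure, an up-move has probability p* = (R−d)/(u−d) = 0.5849 and values discount at R = 1.19.
Payoff layer (t=2): V(2,0)=0.0000, V(2,1)=50.0000, V(2,2)=50.0000
  t=1,j=0: stock 66.0000 → up 93.0600 (V=50.0000), down 58.0800 (V=0.0000). Price 24.5759; hedge Δ=1.4294, bond B=-69.7638.
  t=1,j=1: stock 105.7500 → up 149.1075 (V=50.0000), down 93.0600 (V=50.0000). Price 42.0168; hedge Δ=0.0000, bond B=42.0168.
  t=0,j=0: stock 75.0000 → up 105.7500 (V=42.0168), down 66.0000 (V=24.5759). Price 29.2245; hedge Δ=0.4388, bond B=-3.6829.
The time-0 hedge costs 29.2245, which is the no-arbitrage price.

(0,0): Delta=0.4388 Bond=-3.6829
(1,0): Delta=1.4294 Bond=-69.7638
(1,1): Delta=0.0000 Bond=42.0168
V0=29.2245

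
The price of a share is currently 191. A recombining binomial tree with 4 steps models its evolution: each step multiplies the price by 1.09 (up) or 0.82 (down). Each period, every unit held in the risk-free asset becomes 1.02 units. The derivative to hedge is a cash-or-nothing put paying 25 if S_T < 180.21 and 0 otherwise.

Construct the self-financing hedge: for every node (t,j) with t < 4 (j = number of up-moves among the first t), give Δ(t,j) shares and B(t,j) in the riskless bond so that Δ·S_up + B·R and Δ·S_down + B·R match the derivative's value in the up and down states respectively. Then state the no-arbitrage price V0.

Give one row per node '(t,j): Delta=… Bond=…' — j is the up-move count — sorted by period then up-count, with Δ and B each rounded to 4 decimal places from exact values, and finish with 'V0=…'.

(0,0): Delta=-0.1950 Bond=43.6438
(1,0): Delta=-0.3118 Bond=62.8155
(1,1): Delta=-0.1642 Bond=38.1120
(2,0): Delta=0.0000 Bond=24.0292
(2,1): Delta=-0.3939 Bond=78.0867
(2,2): Delta=-0.1037 Bond=25.1499
(3,0): Delta=0.0000 Bond=24.5098
(3,1): Delta=0.0000 Bond=24.5098
(3,2): Delta=-0.4976 Bond=98.9470
(3,3): Delta=0.0000 Bond=0.0000
V0=6.4077

No-arbitrage ⇒ martingale measure with p* = (R−d)/(u−d) = 0.7407.
Terminal payoffs: V(4,0)=25.0000, V(4,1)=25.0000, V(4,2)=25.0000, V(4,3)=0.0000, V(4,4)=0.0000
  t=3,j=0: stock 105.3113 → up 114.7893 (V=25.0000), down 86.3553 (V=25.0000). Price 24.5098; hedge Δ=0.0000, bond B=24.5098.
  t=3,j=1: stock 139.9870 → up 152.5858 (V=25.0000), down 114.7893 (V=25.0000). Price 24.5098; hedge Δ=0.0000, bond B=24.5098.
  t=3,j=2: stock 186.0802 → up 202.8274 (V=0.0000), down 152.5858 (V=25.0000). Price 6.3544; hedge Δ=-0.4976, bond B=98.9470.
  t=3,j=3: stock 247.3505 → up 269.6121 (V=0.0000), down 202.8274 (V=0.0000). Price 0.0000; hedge Δ=0.0000, bond B=0.0000.
  t=2,j=0: stock 128.4284 → up 139.9870 (V=24.5098), down 105.3113 (V=24.5098). Price 24.0292; hedge Δ=0.0000, bond B=24.0292.
  t=2,j=1: stock 170.7158 → up 186.0802 (V=6.3544), down 139.9870 (V=24.5098). Price 10.8445; hedge Δ=-0.3939, bond B=78.0867.
  t=2,j=2: stock 226.9271 → up 247.3505 (V=0.0000), down 186.0802 (V=6.3544). Price 1.6151; hedge Δ=-0.1037, bond B=25.1499.
  t=1,j=0: stock 156.6200 → up 170.7158 (V=10.8445), down 128.4284 (V=24.0292). Price 13.9831; hedge Δ=-0.3118, bond B=62.8155.
  t=1,j=1: stock 208.1900 → up 226.9271 (V=1.6151), down 170.7158 (V=10.8445). Price 3.9293; hedge Δ=-0.1642, bond B=38.1120.
  t=0,j=0: stock 191.0000 → up 208.1900 (V=3.9293), down 156.6200 (V=13.9831). Price 6.4077; hedge Δ=-0.1950, bond B=43.6438.
Root portfolio cost Δ·191+B reproduces V0=6.4077.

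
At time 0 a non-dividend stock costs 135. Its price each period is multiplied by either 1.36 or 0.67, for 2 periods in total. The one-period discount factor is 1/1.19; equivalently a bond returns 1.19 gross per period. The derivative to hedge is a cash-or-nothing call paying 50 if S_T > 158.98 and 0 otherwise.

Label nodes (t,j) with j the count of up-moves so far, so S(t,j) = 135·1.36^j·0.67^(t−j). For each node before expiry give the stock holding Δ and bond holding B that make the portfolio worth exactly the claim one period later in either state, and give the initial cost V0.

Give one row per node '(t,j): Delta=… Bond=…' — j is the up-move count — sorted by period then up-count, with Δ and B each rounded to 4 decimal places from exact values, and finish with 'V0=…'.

Since d<R<u, set p* = (R−d)/(u−d) = 0.7536; price each node as the discounted p*-expectation of its children.
Terminal payoffs: V(2,0)=0.0000, V(2,1)=0.0000, V(2,2)=50.0000
  t=1,j=0: stock 90.4500 → up 123.0120 (V=0.0000), down 60.6015 (V=0.0000). Price 0.0000; hedge Δ=0.0000, bond B=0.0000.
  t=1,j=1: stock 183.6000 → up 249.6960 (V=50.0000), down 123.0120 (V=0.0000). Price 31.6648; hedge Δ=0.3947, bond B=-40.7989.
  t=0,j=0: stock 135.0000 → up 183.6000 (V=31.6648), down 90.4500 (V=0.0000). Price 20.0532; hedge Δ=0.3399, bond B=-25.8378.
The time-0 hedge costs 20.0532, which is the no-arbitrage price.

(0,0): Delta=0.3399 Bond=-25.8378
(1,0): Delta=0.0000 Bond=0.0000
(1,1): Delta=0.3947 Bond=-40.7989
V0=20.0532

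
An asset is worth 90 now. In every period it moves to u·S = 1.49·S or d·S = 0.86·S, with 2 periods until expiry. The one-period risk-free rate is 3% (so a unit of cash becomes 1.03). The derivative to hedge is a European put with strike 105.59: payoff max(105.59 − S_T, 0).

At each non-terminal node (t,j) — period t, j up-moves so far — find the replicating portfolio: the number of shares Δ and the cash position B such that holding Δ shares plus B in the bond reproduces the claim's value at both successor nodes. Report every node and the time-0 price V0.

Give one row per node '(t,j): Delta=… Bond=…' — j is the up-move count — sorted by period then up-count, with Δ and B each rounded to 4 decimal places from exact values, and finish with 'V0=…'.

(0,0): Delta=-0.4879 Bond=63.5247
(1,0): Delta=-0.8003 Bond=89.6112
(1,1): Delta=0.0000 Bond=0.0000
V0=19.6117

Since d<R<u, set p* = (R−d)/(u−d) = 0.2698; price each node as the discounted p*-expectation of its children.
At expiry t=2: V(2,0)=39.0260, V(2,1)=0.0000, V(2,2)=0.0000
  t=1,j=0: stock 77.4000 → up 115.3260 (V=0.0000), down 66.5640 (V=39.0260). Price 27.6652; hedge Δ=-0.8003, bond B=89.6112.
  t=1,j=1: stock 134.1000 → up 199.8090 (V=0.0000), down 115.3260 (V=0.0000). Price 0.0000; hedge Δ=0.0000, bond B=0.0000.
  t=0,j=0: stock 90.0000 → up 134.1000 (V=0.0000), down 77.4000 (V=27.6652). Price 19.6117; hedge Δ=-0.4879, bond B=63.5247.
Each (Δ,B) replicates both successor values, so the strategy is self-financing and V0 is arbitrage-free.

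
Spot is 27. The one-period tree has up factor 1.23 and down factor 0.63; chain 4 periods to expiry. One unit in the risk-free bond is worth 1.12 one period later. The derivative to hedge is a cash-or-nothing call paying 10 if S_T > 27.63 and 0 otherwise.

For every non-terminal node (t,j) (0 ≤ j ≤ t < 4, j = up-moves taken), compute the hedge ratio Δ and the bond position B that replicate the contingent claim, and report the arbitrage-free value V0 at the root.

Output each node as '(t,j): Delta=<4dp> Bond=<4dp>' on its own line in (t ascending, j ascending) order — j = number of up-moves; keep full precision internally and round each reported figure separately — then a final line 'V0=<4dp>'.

(0,0): Delta=0.1612 Bond=1.0137
(1,0): Delta=0.5210 Bond=-4.9845
(1,1): Delta=0.1198 Bond=2.5092
(2,0): Delta=0.0000 Bond=0.0000
(2,1): Delta=0.5809 Bond=-6.8359
(2,2): Delta=0.0668 Bond=4.9758
(3,0): Delta=0.0000 Bond=0.0000
(3,1): Delta=0.0000 Bond=0.0000
(3,2): Delta=0.6476 Bond=-9.3750
(3,3): Delta=0.0000 Bond=8.9286
V0=5.3653

The replicating-portfolio and risk-neutral prices coincide; use p* = (1.12−0.63)/(1.23−0.63) = 0.8167 for the latter.
Payoff layer (t=4): V(4,0)=0.0000, V(4,1)=0.0000, V(4,2)=0.0000, V(4,3)=10.0000, V(4,4)=10.0000
  t=3,j=0: stock 6.7513 → up 8.3041 (V=0.0000), down 4.2533 (V=0.0000). Price 0.0000; hedge Δ=0.0000, bond B=0.0000.
  t=3,j=1: stock 13.1810 → up 16.2127 (V=0.0000), down 8.3041 (V=0.0000). Price 0.0000; hedge Δ=0.0000, bond B=0.0000.
  t=3,j=2: stock 25.7344 → up 31.6533 (V=10.0000), down 16.2127 (V=0.0000). Price 7.2917; hedge Δ=0.6476, bond B=-9.3750.
  t=3,j=3: stock 50.2434 → up 61.7994 (V=10.0000), down 31.6533 (V=10.0000). Price 8.9286; hedge Δ=0.0000, bond B=8.9286.
  t=2,j=0: stock 10.7163 → up 13.1810 (V=0.0000), down 6.7513 (V=0.0000). Price 0.0000; hedge Δ=0.0000, bond B=0.0000.
  t=2,j=1: stock 20.9223 → up 25.7344 (V=7.2917), down 13.1810 (V=0.0000). Price 5.3168; hedge Δ=0.5809, bond B=-6.8359.
  t=2,j=2: stock 40.8483 → up 50.2434 (V=8.9286), down 25.7344 (V=7.2917). Price 7.7040; hedge Δ=0.0668, bond B=4.9758.
  t=1,j=0: stock 17.0100 → up 20.9223 (V=5.3168), down 10.7163 (V=0.0000). Price 3.8769; hedge Δ=0.5210, bond B=-4.9845.
  t=1,j=1: stock 33.2100 → up 40.8483 (V=7.7040), down 20.9223 (V=5.3168). Price 6.4878; hedge Δ=0.1198, bond B=2.5092.
  t=0,j=0: stock 27.0000 → up 33.2100 (V=6.4878), down 17.0100 (V=3.8769). Price 5.3653; hedge Δ=0.1612, bond B=1.0137.
Self-financing check: at every node Δ·S+B equals the discounted successor values.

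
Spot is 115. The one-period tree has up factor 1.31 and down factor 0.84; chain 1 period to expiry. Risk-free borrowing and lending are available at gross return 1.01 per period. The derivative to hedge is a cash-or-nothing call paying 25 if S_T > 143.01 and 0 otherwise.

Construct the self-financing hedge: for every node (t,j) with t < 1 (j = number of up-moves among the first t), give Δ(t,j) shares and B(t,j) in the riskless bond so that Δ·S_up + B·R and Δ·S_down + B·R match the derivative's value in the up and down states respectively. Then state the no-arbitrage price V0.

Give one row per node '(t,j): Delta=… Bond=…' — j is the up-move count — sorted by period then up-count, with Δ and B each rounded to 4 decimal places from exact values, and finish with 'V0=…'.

(0,0): Delta=0.4625 Bond=-44.2385
V0=8.9530

The replicating-portfolio and risk-neutral prices coincide; use p* = (1.01−0.84)/(1.31−0.84) = 0.3617 for the latter.
Terminal payoffs: V(1,0)=0.0000, V(1,1)=25.0000
(0,0): S=115.0000. Δ = (V_up−V_dn)/(S_up−S_dn) = (25.0000−0.0000)/(150.6500−96.6000) = 0.4625. V = [p*·25.0000 + (1−p*)·0.0000]/1.01 = 8.9530. B = V − Δ·S = -44.2385.
The time-0 hedge costs 8.9530, which is the no-arbitrage price.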